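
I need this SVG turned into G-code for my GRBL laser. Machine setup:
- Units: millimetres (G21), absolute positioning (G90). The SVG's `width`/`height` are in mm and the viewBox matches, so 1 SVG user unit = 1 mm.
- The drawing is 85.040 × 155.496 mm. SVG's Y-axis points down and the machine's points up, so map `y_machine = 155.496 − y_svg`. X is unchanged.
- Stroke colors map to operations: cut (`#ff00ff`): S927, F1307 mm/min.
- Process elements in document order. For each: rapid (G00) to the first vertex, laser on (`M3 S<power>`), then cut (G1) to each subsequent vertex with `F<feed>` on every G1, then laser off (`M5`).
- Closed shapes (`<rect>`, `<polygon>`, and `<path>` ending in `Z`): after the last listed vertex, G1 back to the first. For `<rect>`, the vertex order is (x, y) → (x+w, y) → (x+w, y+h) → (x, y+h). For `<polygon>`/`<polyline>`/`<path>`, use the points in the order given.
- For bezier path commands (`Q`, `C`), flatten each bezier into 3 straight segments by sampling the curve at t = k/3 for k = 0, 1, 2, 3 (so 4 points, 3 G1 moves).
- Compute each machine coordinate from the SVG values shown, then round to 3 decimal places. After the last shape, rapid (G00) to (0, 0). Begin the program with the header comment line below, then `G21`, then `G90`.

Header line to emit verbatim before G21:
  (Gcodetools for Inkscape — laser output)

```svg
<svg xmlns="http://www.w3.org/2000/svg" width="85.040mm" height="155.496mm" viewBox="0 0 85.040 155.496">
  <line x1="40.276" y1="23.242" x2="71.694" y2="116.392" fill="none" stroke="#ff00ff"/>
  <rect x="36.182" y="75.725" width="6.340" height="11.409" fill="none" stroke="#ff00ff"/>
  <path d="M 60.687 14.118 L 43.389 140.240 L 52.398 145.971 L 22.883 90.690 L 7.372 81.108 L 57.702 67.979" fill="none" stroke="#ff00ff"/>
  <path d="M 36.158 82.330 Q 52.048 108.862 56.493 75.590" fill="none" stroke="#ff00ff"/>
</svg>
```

Since the viewBox matches the mm dimensions, user units are millimetres directly. The only transform is the Y-flip y_m = 155.496 − y_svg.

Shape 1 is a line segment drawn with `<line>`. Its stroke #ff00ff means cut at S927, F1307. After flipping Y the toolpath is (40.276,132.254) → (71.694,39.104).

Shape 2 is a rectangle drawn with `<rect>`. Its stroke #ff00ff means cut at S927, F1307. After flipping Y the toolpath is (36.182,79.771) → (42.522,79.771) → (42.522,68.362) → (36.182,68.362) → (36.182,79.771), returning to the start.

Shape 3 is a open polyline drawn with `<path>`. Its stroke #ff00ff means cut at S927, F1307. After flipping Y the toolpath is (60.687,141.378) → (43.389,15.256) → (52.398,9.525) → (22.883,64.806) → (7.372,74.388) → (57.702,87.517).

Shape 4 is a quadratic bezier drawn with `<path>`. Its stroke #ff00ff means cut at S927, F1307. After flipping Y the toolpath is (36.158,73.166) → (45.480,62.123) → (52.258,64.370) → (56.493,79.906).

(Gcodetools for Inkscape — laser output)
G21
G90
G00 X40.276 Y132.254
M3 S927
G1 X71.694 Y39.104 F1307
M5
G00 X36.182 Y79.771
M3 S927
G1 X42.522 Y79.771 F1307
G1 X42.522 Y68.362 F1307
G1 X36.182 Y68.362 F1307
G1 X36.182 Y79.771 F1307
M5
G00 X60.687 Y141.378
M3 S927
G1 X43.389 Y15.256 F1307
G1 X52.398 Y9.525 F1307
G1 X22.883 Y64.806 F1307
G1 X7.372 Y74.388 F1307
G1 X57.702 Y87.517 F1307
M5
G00 X36.158 Y73.166
M3 S927
G1 X45.480 Y62.123 F1307
G1 X52.258 Y64.370 F1307
G1 X56.493 Y79.906 F1307
M5
G00 X0.000 Y0.000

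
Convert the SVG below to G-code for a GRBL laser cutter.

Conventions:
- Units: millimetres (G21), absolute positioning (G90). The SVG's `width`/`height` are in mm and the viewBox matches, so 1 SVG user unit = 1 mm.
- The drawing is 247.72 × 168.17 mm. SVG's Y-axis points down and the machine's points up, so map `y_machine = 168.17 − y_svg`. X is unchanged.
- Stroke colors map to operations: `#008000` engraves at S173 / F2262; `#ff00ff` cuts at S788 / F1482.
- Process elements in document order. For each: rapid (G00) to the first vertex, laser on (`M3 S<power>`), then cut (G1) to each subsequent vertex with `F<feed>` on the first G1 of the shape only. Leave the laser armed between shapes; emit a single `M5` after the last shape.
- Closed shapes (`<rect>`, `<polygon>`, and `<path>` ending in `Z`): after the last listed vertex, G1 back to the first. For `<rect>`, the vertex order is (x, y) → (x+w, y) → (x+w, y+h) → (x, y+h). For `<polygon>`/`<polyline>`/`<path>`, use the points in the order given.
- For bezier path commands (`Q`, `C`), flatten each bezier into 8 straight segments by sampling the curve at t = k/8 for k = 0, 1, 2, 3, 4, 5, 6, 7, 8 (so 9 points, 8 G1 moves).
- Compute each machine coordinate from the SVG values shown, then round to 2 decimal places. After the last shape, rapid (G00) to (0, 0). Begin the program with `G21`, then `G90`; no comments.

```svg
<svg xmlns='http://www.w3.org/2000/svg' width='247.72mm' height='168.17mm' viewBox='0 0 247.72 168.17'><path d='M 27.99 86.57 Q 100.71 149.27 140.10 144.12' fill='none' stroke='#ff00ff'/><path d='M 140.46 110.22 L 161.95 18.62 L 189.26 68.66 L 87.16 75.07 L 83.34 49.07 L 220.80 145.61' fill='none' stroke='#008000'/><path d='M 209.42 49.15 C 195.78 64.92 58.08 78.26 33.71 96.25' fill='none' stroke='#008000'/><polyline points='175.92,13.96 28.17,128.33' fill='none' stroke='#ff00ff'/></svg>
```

G21
G90
G00 X27.99 Y81.60
M3 S788
G1 X45.65 Y66.99 F1482
G1 X62.27 Y54.49
G1 X77.84 Y44.12
G1 X92.38 Y35.86
G1 X105.87 Y29.73
G1 X118.32 Y25.72
G1 X129.73 Y23.82
G1 X140.10 Y24.05
G00 X140.46 Y57.95
M3 S173
G1 X161.95 Y149.55 F2262
G1 X189.26 Y99.51
G1 X87.16 Y93.10
G1 X83.34 Y119.10
G1 X220.80 Y22.56
G00 X209.42 Y119.02
M3 S173
G1 X198.95 Y113.21 F2262
G1 X179.64 Y107.54
G1 X154.26 Y101.93
G1 X125.59 Y96.30
G1 X96.42 Y90.57
G1 X69.53 Y84.65
G1 X47.70 Y78.46
G1 X33.71 Y71.92
G00 X175.92 Y154.21
M3 S788
G1 X28.17 Y39.84 F1482
M5
G00 X0.00 Y0.00

viewBox `0 0 247.72 168.17` with mm width/height → 1 unit = 1 mm. Flip: y_m = 168.17 − y_svg.

**Shape 1** — `<path>` quadratic bezier, stroke `#ff00ff` → cut (S788, F1482). Control points (SVG): P0=(27.99,86.57), P1=(100.71,149.27), P2=(140.10,144.12); sampled at t=k/8. Machine vertices: (27.99,81.60) → (45.65,66.99) → (62.27,54.49) → (77.84,44.12) → (92.38,35.86) → (105.87,29.73) → (118.32,25.72) → (129.73,23.82) → (140.10,24.05). Open path.

**Shape 2** — `<path>` open polyline, stroke `#008000` → engrave (S173, F2262). Machine vertices: (140.46,57.95) → (161.95,149.55) → (189.26,99.51) → (87.16,93.10) → (83.34,119.10) → (220.80,22.56). Open path.

**Shape 3** — `<path>` cubic bezier, stroke `#008000` → engrave (S173, F2262). Control points (SVG): P0=(209.42,49.15), P1=(195.78,64.92), P2=(58.08,78.26), P3=(33.71,96.25); sampled at t=k/8. Machine vertices: (209.42,119.02) → (198.95,113.21) → (179.64,107.54) → (154.26,101.93) → (125.59,96.30) → (96.42,90.57) → (69.53,84.65) → (47.70,78.46) → (33.71,71.92). Open path.

**Shape 4** — `<polyline>` line segment, stroke `#ff00ff` → cut (S788, F1482). Machine vertices: (175.92,154.21) → (28.17,39.84). Open path.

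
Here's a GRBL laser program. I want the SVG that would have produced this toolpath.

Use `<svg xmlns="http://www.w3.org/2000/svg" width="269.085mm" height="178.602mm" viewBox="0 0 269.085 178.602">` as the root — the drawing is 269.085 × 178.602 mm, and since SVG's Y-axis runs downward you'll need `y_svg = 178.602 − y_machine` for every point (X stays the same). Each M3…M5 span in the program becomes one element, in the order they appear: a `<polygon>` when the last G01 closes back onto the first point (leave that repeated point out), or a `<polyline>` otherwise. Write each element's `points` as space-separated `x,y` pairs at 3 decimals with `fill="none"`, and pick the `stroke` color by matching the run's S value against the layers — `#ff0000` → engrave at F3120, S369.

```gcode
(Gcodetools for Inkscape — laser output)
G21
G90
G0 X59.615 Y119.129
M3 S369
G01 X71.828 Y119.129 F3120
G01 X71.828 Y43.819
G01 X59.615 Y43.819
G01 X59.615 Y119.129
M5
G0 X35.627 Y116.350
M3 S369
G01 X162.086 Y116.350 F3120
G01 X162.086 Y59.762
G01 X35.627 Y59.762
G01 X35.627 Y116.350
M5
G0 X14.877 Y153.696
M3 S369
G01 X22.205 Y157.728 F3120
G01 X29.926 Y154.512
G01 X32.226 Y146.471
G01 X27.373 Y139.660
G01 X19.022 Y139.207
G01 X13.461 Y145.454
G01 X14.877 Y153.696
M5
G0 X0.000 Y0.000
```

y_svg = 178.602 − y_m. Every run uses S369, so all elements get stroke `#ff0000` (engrave).

[1] closed run; points: 59.615,59.473 71.828,59.473 71.828,134.783 59.615,134.783

[2] closed run; points: 35.627,62.252 162.086,62.252 162.086,118.840 35.627,118.840

[3] closed run; points: 14.877,24.906 22.205,20.874 29.926,24.090 32.226,32.131 27.373,38.942 19.022,39.395 13.461,33.148

<svg xmlns="http://www.w3.org/2000/svg" width="269.085mm" height="178.602mm" viewBox="0 0 269.085 178.602">
  <polygon points="59.615,59.473 71.828,59.473 71.828,134.783 59.615,134.783" fill="none" stroke="#ff0000"/>
  <polygon points="35.627,62.252 162.086,62.252 162.086,118.840 35.627,118.840" fill="none" stroke="#ff0000"/>
  <polygon points="14.877,24.906 22.205,20.874 29.926,24.090 32.226,32.131 27.373,38.942 19.022,39.395 13.461,33.148" fill="none" stroke="#ff0000"/>
</svg>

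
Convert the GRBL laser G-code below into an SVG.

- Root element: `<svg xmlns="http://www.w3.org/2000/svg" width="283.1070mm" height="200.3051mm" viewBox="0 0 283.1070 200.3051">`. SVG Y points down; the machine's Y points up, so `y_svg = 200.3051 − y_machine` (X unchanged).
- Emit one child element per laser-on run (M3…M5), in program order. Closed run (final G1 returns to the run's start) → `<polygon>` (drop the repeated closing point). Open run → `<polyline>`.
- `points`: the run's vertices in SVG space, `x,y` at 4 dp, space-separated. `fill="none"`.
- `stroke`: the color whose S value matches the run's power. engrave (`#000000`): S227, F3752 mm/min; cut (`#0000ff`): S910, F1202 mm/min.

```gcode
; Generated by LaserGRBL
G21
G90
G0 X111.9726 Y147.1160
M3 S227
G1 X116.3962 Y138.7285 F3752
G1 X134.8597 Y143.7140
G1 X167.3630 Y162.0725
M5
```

<svg xmlns="http://www.w3.org/2000/svg" width="283.1070mm" height="200.3051mm" viewBox="0 0 283.1070 200.3051">
  <polyline points="111.9726,53.1891 116.3962,61.5766 134.8597,56.5911 167.3630,38.2326" fill="none" stroke="#000000"/>
</svg>

Each laser-on run becomes one SVG element. Flip Y back into SVG space with y_svg = 200.3051 − y_machine. Every run uses S227, so all elements get stroke `#000000` (engrave).

Run 1: The run is open, so emit a `<polyline>` with points (Y-flipped): 111.9726,53.1891 116.3962,61.5766 134.8597,56.5911 167.3630,38.2326.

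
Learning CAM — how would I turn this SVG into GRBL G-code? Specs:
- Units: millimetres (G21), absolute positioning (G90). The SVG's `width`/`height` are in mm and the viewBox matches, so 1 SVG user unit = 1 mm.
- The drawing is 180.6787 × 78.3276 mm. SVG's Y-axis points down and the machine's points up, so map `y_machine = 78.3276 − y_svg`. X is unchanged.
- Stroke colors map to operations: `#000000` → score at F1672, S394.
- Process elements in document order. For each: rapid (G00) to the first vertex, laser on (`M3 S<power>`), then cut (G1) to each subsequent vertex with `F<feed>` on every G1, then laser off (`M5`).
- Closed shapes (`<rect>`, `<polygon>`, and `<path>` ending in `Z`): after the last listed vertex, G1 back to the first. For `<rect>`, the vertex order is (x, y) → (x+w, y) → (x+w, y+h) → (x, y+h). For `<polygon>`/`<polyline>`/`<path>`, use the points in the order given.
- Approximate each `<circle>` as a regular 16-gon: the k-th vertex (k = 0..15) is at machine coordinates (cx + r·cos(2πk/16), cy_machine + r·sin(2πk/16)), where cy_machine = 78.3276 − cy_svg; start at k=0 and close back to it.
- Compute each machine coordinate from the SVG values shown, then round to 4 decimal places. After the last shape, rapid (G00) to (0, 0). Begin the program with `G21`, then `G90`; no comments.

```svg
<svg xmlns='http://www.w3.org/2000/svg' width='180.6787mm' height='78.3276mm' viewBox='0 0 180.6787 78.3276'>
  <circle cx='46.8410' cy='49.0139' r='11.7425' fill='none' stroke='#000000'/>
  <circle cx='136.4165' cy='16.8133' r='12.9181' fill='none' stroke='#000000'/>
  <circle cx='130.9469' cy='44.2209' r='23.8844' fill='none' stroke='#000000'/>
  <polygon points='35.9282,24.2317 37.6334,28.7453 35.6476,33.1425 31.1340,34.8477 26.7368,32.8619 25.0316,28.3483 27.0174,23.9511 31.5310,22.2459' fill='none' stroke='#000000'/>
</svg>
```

G21
G90
G00 X58.5835 Y29.3137
M3 S394
G1 X57.6897 Y33.8074 F1672
G1 X55.1442 Y37.6169 F1672
G1 X51.3347 Y40.1624 F1672
G1 X46.8410 Y41.0562 F1672
G1 X42.3473 Y40.1624 F1672
G1 X38.5378 Y37.6169 F1672
G1 X35.9923 Y33.8074 F1672
G1 X35.0985 Y29.3137 F1672
G1 X35.9923 Y24.8200 F1672
G1 X38.5378 Y21.0105 F1672
G1 X42.3473 Y18.4650 F1672
G1 X46.8410 Y17.5712 F1672
G1 X51.3347 Y18.4650 F1672
G1 X55.1442 Y21.0105 F1672
G1 X57.6897 Y24.8200 F1672
G1 X58.5835 Y29.3137 F1672
M5
G00 X149.3346 Y61.5143
M3 S394
G1 X148.3513 Y66.4578 F1672
G1 X145.5510 Y70.6488 F1672
G1 X141.3600 Y73.4491 F1672
G1 X136.4165 Y74.4324 F1672
G1 X131.4730 Y73.4491 F1672
G1 X127.2820 Y70.6488 F1672
G1 X124.4817 Y66.4578 F1672
G1 X123.4984 Y61.5143 F1672
G1 X124.4817 Y56.5708 F1672
G1 X127.2820 Y52.3798 F1672
G1 X131.4730 Y49.5795 F1672
G1 X136.4165 Y48.5962 F1672
G1 X141.3600 Y49.5795 F1672
G1 X145.5510 Y52.3798 F1672
G1 X148.3513 Y56.5708 F1672
G1 X149.3346 Y61.5143 F1672
M5
G00 X154.8313 Y34.1067
M3 S394
G1 X153.0132 Y43.2469 F1672
G1 X147.8357 Y50.9955 F1672
G1 X140.0871 Y56.1730 F1672
G1 X130.9469 Y57.9911 F1672
G1 X121.8067 Y56.1730 F1672
G1 X114.0581 Y50.9955 F1672
G1 X108.8806 Y43.2469 F1672
G1 X107.0625 Y34.1067 F1672
G1 X108.8806 Y24.9665 F1672
G1 X114.0581 Y17.2179 F1672
G1 X121.8067 Y12.0404 F1672
G1 X130.9469 Y10.2223 F1672
G1 X140.0871 Y12.0404 F1672
G1 X147.8357 Y17.2179 F1672
G1 X153.0132 Y24.9665 F1672
G1 X154.8313 Y34.1067 F1672
M5
G00 X35.9282 Y54.0959
M3 S394
G1 X37.6334 Y49.5823 F1672
G1 X35.6476 Y45.1851 F1672
G1 X31.1340 Y43.4799 F1672
G1 X26.7368 Y45.4657 F1672
G1 X25.0316 Y49.9793 F1672
G1 X27.0174 Y54.3765 F1672
G1 X31.5310 Y56.0817 F1672
G1 X35.9282 Y54.0959 F1672
M5
G00 X0.0000 Y0.0000

viewBox `0 0 180.6787 78.3276` with mm width/height → 1 unit = 1 mm. Flip: y_m = 78.3276 − y_svg.

**Shape 1** — `<circle>` circle, stroke `#000000` → score (S394, F1672). Machine vertices: (58.5835,29.3137) → (57.6897,33.8074) → (55.1442,37.6169) → (51.3347,40.1624) → (46.8410,41.0562) → (42.3473,40.1624) → (38.5378,37.6169) → (35.9923,33.8074) → (35.0985,29.3137) → (35.9923,24.8200) → (38.5378,21.0105) → (42.3473,18.4650) → (46.8410,17.5712) → (51.3347,18.4650) → (55.1442,21.0105) → (57.6897,24.8200) → (58.5835,29.3137). Closed: final G1 returns to the first vertex.

**Shape 2** — `<circle>` circle, stroke `#000000` → score (S394, F1672). Machine vertices: (149.3346,61.5143) → (148.3513,66.4578) → (145.5510,70.6488) → (141.3600,73.4491) → (136.4165,74.4324) → (131.4730,73.4491) → (127.2820,70.6488) → (124.4817,66.4578) → (123.4984,61.5143) → (124.4817,56.5708) → (127.2820,52.3798) → (131.4730,49.5795) → (136.4165,48.5962) → (141.3600,49.5795) → (145.5510,52.3798) → (148.3513,56.5708) → (149.3346,61.5143). Closed: final G1 returns to the first vertex.

**Shape 3** — `<circle>` circle, stroke `#000000` → score (S394, F1672). Machine vertices: (154.8313,34.1067) → (153.0132,43.2469) → (147.8357,50.9955) → (140.0871,56.1730) → (130.9469,57.9911) → (121.8067,56.1730) → (114.0581,50.9955) → (108.8806,43.2469) → (107.0625,34.1067) → (108.8806,24.9665) → (114.0581,17.2179) → (121.8067,12.0404) → (130.9469,10.2223) → (140.0871,12.0404) → (147.8357,17.2179) → (153.0132,24.9665) → (154.8313,34.1067). Closed: final G1 returns to the first vertex.

**Shape 4** — `<polygon>` regular polygon, stroke `#000000` → score (S394, F1672). Machine vertices: (35.9282,54.0959) → (37.6334,49.5823) → (35.6476,45.1851) → (31.1340,43.4799) → (26.7368,45.4657) → (25.0316,49.9793) → (27.0174,54.3765) → (31.5310,56.0817) → (35.9282,54.0959). Closed: final G1 returns to the first vertex.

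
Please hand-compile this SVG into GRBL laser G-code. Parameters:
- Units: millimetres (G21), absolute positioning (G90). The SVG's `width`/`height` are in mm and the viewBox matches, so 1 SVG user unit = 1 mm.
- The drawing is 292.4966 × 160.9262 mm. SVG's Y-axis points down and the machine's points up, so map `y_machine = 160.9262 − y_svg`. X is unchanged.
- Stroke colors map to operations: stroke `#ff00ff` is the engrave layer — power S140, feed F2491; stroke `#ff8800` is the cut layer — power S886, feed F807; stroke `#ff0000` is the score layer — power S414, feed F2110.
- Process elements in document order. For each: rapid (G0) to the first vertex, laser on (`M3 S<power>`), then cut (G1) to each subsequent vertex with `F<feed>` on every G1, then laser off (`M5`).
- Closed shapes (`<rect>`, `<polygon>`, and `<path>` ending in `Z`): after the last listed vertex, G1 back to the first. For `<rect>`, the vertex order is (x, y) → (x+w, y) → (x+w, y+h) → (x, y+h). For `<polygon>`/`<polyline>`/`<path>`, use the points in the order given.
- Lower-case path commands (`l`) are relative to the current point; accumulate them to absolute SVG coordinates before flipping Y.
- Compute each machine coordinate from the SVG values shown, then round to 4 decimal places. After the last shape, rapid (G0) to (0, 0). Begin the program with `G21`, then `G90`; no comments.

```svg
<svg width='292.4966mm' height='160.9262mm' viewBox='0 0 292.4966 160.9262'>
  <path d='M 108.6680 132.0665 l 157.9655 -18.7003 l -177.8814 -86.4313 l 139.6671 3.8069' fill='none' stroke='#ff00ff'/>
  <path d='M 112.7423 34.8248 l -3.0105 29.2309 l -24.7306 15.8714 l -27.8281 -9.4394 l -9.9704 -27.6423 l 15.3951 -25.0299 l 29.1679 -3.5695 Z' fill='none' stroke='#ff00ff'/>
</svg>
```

G21
G90
G0 X108.6680 Y28.8597
M3 S140
G1 X266.6335 Y47.5600 F2491
G1 X88.7521 Y133.9913 F2491
G1 X228.4192 Y130.1844 F2491
M5
G0 X112.7423 Y126.1014
M3 S140
G1 X109.7318 Y96.8705 F2491
G1 X85.0012 Y80.9991 F2491
G1 X57.1731 Y90.4385 F2491
G1 X47.2027 Y118.0808 F2491
G1 X62.5978 Y143.1107 F2491
G1 X91.7657 Y146.6802 F2491
G1 X112.7423 Y126.1014 F2491
M5
G0 X0.0000 Y0.0000

viewBox `0 0 292.4966 160.9262` with mm width/height → 1 unit = 1 mm. Flip: y_m = 160.9262 − y_svg.

**Shape 1** — `<path>` open polyline, stroke `#ff00ff` → engrave (S140, F2491). Machine vertices: (108.6680,28.8597) → (266.6335,47.5600) → (88.7521,133.9913) → (228.4192,130.1844). Open path.

**Shape 2** — `<path>` regular polygon, stroke `#ff00ff` → engrave (S140, F2491). Machine vertices: (112.7423,126.1014) → (109.7318,96.8705) → (85.0012,80.9991) → (57.1731,90.4385) → (47.2027,118.0808) → (62.5978,143.1107) → (91.7657,146.6802) → (112.7423,126.1014). Closed: final G1 returns to the first vertex.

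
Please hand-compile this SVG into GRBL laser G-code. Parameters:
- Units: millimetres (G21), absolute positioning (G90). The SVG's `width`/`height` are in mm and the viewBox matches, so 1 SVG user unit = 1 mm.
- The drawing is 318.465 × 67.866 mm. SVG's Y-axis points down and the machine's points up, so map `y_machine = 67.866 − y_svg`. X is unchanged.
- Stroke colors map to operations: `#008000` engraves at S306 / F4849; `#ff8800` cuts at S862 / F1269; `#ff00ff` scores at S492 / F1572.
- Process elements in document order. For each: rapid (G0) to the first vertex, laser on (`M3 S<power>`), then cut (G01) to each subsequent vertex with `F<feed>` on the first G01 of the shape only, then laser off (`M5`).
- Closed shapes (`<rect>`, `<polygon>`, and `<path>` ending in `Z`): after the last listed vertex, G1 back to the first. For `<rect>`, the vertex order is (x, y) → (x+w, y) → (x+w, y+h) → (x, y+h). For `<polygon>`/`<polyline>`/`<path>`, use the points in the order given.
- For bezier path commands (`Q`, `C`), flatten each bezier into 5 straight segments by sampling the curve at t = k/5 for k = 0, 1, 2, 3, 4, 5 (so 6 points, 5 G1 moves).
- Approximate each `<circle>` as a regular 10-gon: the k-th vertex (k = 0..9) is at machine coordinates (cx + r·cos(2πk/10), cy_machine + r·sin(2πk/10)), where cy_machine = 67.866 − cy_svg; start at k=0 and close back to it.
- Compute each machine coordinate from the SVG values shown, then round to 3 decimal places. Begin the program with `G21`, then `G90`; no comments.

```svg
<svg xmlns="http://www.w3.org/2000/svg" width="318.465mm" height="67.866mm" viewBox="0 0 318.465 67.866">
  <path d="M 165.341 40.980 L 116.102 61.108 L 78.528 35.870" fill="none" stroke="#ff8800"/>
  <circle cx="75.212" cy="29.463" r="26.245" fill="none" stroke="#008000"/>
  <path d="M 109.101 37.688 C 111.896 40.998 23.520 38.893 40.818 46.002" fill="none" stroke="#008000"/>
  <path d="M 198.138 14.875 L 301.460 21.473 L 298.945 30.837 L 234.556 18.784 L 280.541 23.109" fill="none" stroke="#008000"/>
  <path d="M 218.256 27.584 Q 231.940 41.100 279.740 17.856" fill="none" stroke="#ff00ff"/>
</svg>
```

G21
G90
G0 X165.341 Y26.886
M3 S862
G01 X116.102 Y6.758 F1269
G01 X78.528 Y31.996
M5
G0 X101.457 Y38.403
M3 S306
G01 X96.445 Y53.829 F4849
G01 X83.322 Y63.363
G01 X67.102 Y63.363
G01 X53.979 Y53.829
G01 X48.967 Y38.403
G01 X53.979 Y22.977
G01 X67.102 Y13.443
G01 X83.322 Y13.443
G01 X96.445 Y22.977
G01 X101.457 Y38.403
M5
G0 X109.101 Y30.178
M3 S306
G01 X101.412 Y28.725 F4849
G01 X81.291 Y27.869
G01 X58.186 Y26.908
G01 X41.545 Y25.141
G01 X40.818 Y21.864
M5
G0 X198.138 Y52.991
M3 S306
G01 X301.460 Y46.393 F4849
G01 X298.945 Y37.029
G01 X234.556 Y49.082
G01 X280.541 Y44.757
M5
G0 X218.256 Y40.282
M3 S492
G01 X225.094 Y36.346 F1572
G01 X234.662 Y35.351
G01 X246.959 Y37.296
G01 X261.985 Y42.183
G01 X279.740 Y50.010
M5

Since the viewBox matches the mm dimensions, user units are millimetres directly. The only transform is the Y-flip y_m = 67.866 − y_svg.

Shape 1 is a open polyline drawn with `<path>`. Its stroke #ff8800 means cut at S862, F1269. After flipping Y the toolpath is (165.341,26.886) → (116.102,6.758) → (78.528,31.996).

Shape 2 is a circle drawn with `<circle>`. Its stroke #008000 means engrave at S306, F4849. After flipping Y the toolpath is (101.457,38.403) → (96.445,53.829) → (83.322,63.363) → (67.102,63.363) → (53.979,53.829) → (48.967,38.403) → (53.979,22.977) → (67.102,13.443) → (83.322,13.443) → (96.445,22.977) → (101.457,38.403), returning to the start.

Shape 3 is a cubic bezier drawn with `<path>`. Its stroke #008000 means engrave at S306, F4849. After flipping Y the toolpath is (109.101,30.178) → (101.412,28.725) → (81.291,27.869) → (58.186,26.908) → (41.545,25.141) → (40.818,21.864).

Shape 4 is a open polyline drawn with `<path>`. Its stroke #008000 means engrave at S306, F4849. After flipping Y the toolpath is (198.138,52.991) → (301.460,46.393) → (298.945,37.029) → (234.556,49.082) → (280.541,44.757).

Shape 5 is a quadratic bezier drawn with `<path>`. Its stroke #ff00ff means score at S492, F1572. After flipping Y the toolpath is (218.256,40.282) → (225.094,36.346) → (234.662,35.351) → (246.959,37.296) → (261.985,42.183) → (279.740,50.010).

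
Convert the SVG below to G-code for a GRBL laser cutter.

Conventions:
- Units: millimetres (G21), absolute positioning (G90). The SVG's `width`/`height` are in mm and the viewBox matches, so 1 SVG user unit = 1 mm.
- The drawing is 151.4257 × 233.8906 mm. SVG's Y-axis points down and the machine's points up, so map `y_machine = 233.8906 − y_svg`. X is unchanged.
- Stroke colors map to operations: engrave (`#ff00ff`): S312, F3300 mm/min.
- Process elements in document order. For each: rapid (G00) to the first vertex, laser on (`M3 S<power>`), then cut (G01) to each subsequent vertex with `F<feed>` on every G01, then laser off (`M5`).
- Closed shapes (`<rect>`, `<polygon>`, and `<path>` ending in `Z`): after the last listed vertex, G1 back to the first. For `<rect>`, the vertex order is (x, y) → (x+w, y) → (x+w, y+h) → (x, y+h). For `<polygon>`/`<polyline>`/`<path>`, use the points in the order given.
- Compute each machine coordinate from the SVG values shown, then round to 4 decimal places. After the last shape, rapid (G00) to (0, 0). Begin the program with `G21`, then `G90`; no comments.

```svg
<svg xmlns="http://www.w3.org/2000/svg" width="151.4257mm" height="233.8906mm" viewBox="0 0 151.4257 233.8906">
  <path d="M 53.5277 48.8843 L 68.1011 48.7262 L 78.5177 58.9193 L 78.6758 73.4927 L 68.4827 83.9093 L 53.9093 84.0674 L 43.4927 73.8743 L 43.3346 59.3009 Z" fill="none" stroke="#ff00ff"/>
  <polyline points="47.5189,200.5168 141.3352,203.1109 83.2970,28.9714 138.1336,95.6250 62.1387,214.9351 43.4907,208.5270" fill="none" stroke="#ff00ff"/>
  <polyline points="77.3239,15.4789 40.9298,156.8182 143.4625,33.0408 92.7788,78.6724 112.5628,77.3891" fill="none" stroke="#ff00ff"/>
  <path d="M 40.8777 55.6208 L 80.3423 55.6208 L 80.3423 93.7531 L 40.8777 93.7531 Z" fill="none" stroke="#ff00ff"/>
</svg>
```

Since the viewBox matches the mm dimensions, user units are millimetres directly. The only transform is the Y-flip y_m = 233.8906 − y_svg.

Shape 1 is a regular polygon drawn with `<path>`. Its stroke #ff00ff means engrave at S312, F3300. After flipping Y the toolpath is (53.5277,185.0063) → (68.1011,185.1644) → (78.5177,174.9713) → (78.6758,160.3979) → (68.4827,149.9813) → (53.9093,149.8232) → (43.4927,160.0163) → (43.3346,174.5897) → (53.5277,185.0063), returning to the start.

Shape 2 is a open polyline drawn with `<polyline>`. Its stroke #ff00ff means engrave at S312, F3300. After flipping Y the toolpath is (47.5189,33.3738) → (141.3352,30.7797) → (83.2970,204.9192) → (138.1336,138.2656) → (62.1387,18.9555) → (43.4907,25.3636).

Shape 3 is a open polyline drawn with `<polyline>`. Its stroke #ff00ff means engrave at S312, F3300. After flipping Y the toolpath is (77.3239,218.4117) → (40.9298,77.0724) → (143.4625,200.8498) → (92.7788,155.2182) → (112.5628,156.5015).

Shape 4 is a rectangle drawn with `<path>`. Its stroke #ff00ff means engrave at S312, F3300. After flipping Y the toolpath is (40.8777,178.2698) → (80.3423,178.2698) → (80.3423,140.1375) → (40.8777,140.1375) → (40.8777,178.2698), returning to the start.

G21
G90
G00 X53.5277 Y185.0063
M3 S312
G01 X68.1011 Y185.1644 F3300
G01 X78.5177 Y174.9713 F3300
G01 X78.6758 Y160.3979 F3300
G01 X68.4827 Y149.9813 F3300
G01 X53.9093 Y149.8232 F3300
G01 X43.4927 Y160.0163 F3300
G01 X43.3346 Y174.5897 F3300
G01 X53.5277 Y185.0063 F3300
M5
G00 X47.5189 Y33.3738
M3 S312
G01 X141.3352 Y30.7797 F3300
G01 X83.2970 Y204.9192 F3300
G01 X138.1336 Y138.2656 F3300
G01 X62.1387 Y18.9555 F3300
G01 X43.4907 Y25.3636 F3300
M5
G00 X77.3239 Y218.4117
M3 S312
G01 X40.9298 Y77.0724 F3300
G01 X143.4625 Y200.8498 F3300
G01 X92.7788 Y155.2182 F3300
G01 X112.5628 Y156.5015 F3300
M5
G00 X40.8777 Y178.2698
M3 S312
G01 X80.3423 Y178.2698 F3300
G01 X80.3423 Y140.1375 F3300
G01 X40.8777 Y140.1375 F3300
G01 X40.8777 Y178.2698 F3300
M5
G00 X0.0000 Y0.0000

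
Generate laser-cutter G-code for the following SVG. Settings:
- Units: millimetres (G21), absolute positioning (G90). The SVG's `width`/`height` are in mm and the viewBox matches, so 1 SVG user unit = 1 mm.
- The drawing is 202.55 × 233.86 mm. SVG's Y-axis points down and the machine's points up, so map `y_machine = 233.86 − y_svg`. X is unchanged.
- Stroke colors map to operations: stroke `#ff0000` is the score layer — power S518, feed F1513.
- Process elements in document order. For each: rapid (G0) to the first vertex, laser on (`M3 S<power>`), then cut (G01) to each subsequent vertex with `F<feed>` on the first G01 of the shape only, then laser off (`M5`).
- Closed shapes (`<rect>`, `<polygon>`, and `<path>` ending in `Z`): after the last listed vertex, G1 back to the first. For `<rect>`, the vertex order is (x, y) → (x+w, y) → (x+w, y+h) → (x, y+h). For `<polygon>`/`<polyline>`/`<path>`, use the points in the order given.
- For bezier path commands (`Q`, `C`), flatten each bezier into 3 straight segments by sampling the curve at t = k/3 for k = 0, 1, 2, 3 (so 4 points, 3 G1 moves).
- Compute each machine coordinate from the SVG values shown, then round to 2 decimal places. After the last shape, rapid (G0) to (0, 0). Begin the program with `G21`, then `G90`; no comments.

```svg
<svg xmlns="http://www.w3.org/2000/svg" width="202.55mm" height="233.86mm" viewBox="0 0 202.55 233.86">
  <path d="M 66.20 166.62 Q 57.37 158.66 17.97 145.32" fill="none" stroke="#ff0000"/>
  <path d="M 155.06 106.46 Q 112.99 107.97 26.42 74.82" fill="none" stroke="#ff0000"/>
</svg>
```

1 u = 1 mm; y_m = 233.86 − y.

[1] `<path>` quadratic bezier, #ff0000→score S518 F1513: (66.20,67.24) → (56.92,73.14) → (40.84,80.24) → (17.97,88.54)

[2] `<path>` quadratic bezier, #ff0000→score S518 F1513: (155.06,127.40) → (122.07,130.24) → (79.19,140.79) → (26.42,159.04)

G21
G90
G0 X66.20 Y67.24
M3 S518
G01 X56.92 Y73.14 F1513
G01 X40.84 Y80.24
G01 X17.97 Y88.54
M5
G0 X155.06 Y127.40
M3 S518
G01 X122.07 Y130.24 F1513
G01 X79.19 Y140.79
G01 X26.42 Y159.04
M5
G0 X0.00 Y0.00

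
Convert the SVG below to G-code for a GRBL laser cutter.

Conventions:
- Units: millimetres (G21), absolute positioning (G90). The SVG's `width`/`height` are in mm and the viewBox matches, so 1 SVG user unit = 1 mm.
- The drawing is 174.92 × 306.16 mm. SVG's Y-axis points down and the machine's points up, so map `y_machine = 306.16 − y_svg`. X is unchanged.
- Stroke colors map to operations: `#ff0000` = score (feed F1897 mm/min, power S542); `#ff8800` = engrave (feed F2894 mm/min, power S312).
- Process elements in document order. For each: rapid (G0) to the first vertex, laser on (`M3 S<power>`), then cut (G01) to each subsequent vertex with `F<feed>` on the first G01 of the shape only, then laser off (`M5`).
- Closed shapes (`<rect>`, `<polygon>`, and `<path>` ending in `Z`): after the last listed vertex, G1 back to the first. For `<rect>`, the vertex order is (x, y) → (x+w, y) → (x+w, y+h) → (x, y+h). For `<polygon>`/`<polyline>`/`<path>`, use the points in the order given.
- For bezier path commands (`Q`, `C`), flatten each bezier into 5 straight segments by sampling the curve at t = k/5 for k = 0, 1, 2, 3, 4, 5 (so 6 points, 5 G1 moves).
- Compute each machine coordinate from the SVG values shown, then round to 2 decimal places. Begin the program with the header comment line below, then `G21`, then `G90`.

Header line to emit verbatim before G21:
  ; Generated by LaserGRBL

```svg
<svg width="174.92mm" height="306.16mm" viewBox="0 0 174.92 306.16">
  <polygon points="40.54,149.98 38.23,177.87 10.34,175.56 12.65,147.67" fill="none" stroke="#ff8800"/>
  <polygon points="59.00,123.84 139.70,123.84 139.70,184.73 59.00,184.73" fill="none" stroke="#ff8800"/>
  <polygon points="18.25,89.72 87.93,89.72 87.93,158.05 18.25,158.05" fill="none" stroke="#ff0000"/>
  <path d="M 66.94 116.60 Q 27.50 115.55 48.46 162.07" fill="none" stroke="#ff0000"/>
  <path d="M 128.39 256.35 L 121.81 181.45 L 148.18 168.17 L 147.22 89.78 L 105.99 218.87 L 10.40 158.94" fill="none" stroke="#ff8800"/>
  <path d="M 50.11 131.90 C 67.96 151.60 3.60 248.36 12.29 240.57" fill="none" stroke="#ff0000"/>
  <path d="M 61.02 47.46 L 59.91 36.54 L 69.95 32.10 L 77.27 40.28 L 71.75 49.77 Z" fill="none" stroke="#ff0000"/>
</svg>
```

; Generated by LaserGRBL
G21
G90
G0 X40.54 Y156.18
M3 S312
G01 X38.23 Y128.29 F2894
G01 X10.34 Y130.60
G01 X12.65 Y158.49
G01 X40.54 Y156.18
M5
G0 X59.00 Y182.32
M3 S312
G01 X139.70 Y182.32 F2894
G01 X139.70 Y121.43
G01 X59.00 Y121.43
G01 X59.00 Y182.32
M5
G0 X18.25 Y216.44
M3 S542
G01 X87.93 Y216.44 F1897
G01 X87.93 Y148.11
G01 X18.25 Y148.11
G01 X18.25 Y216.44
M5
G0 X66.94 Y189.56
M3 S542
G01 X53.58 Y188.08 F1897
G01 X45.05 Y182.79
G01 X41.36 Y173.69
G01 X42.49 Y160.80
G01 X48.46 Y144.09
M5
G0 X128.39 Y49.81
M3 S312
G01 X121.81 Y124.71 F2894
G01 X148.18 Y137.99
G01 X147.22 Y216.38
G01 X105.99 Y87.29
G01 X10.40 Y147.22
M5
G0 X50.11 Y174.26
M3 S542
G01 X52.20 Y154.65 F1897
G01 X42.01 Y125.25
G01 X26.99 Y94.80
G01 X14.60 Y72.01
G01 X12.29 Y65.59
M5
G0 X61.02 Y258.70
M3 S542
G01 X59.91 Y269.62 F1897
G01 X69.95 Y274.06
G01 X77.27 Y265.88
G01 X71.75 Y256.39
G01 X61.02 Y258.70
M5

viewBox `0 0 174.92 306.16` with mm width/height → 1 unit = 1 mm. Flip: y_m = 306.16 − y_svg.

**Shape 1** — `<polygon>` regular polygon, stroke `#ff8800` → engrave (S312, F2894). Machine vertices: (40.54,156.18) → (38.23,128.29) → (10.34,130.60) → (12.65,158.49) → (40.54,156.18). Closed: final G1 returns to the first vertex.

**Shape 2** — `<polygon>` rectangle, stroke `#ff8800` → engrave (S312, F2894). Machine vertices: (59.00,182.32) → (139.70,182.32) → (139.70,121.43) → (59.00,121.43) → (59.00,182.32). Closed: final G1 returns to the first vertex.

**Shape 3** — `<polygon>` rectangle, stroke `#ff0000` → score (S542, F1897). Machine vertices: (18.25,216.44) → (87.93,216.44) → (87.93,148.11) → (18.25,148.11) → (18.25,216.44). Closed: final G1 returns to the first vertex.

**Shape 4** — `<path>` quadratic bezier, stroke `#ff0000` → score (S542, F1897). Control points (SVG): P0=(66.94,116.60), P1=(27.50,115.55), P2=(48.46,162.07); sampled at t=k/5. Machine vertices: (66.94,189.56) → (53.58,188.08) → (45.05,182.79) → (41.36,173.69) → (42.49,160.80) → (48.46,144.09). Open path.

**Shape 5** — `<path>` open polyline, stroke `#ff8800` → engrave (S312, F2894). Machine vertices: (128.39,49.81) → (121.81,124.71) → (148.18,137.99) → (147.22,216.38) → (105.99,87.29) → (10.40,147.22). Open path.

**Shape 6** — `<path>` cubic bezier, stroke `#ff0000` → score (S542, F1897). Control points (SVG): P0=(50.11,131.90), P1=(67.96,151.60), P2=(3.60,248.36), P3=(12.29,240.57); sampled at t=k/5. Machine vertices: (50.11,174.26) → (52.20,154.65) → (42.01,125.25) → (26.99,94.80) → (14.60,72.01) → (12.29,65.59). Open path.

**Shape 7** — `<path>` regular polygon, stroke `#ff0000` → score (S542, F1897). Machine vertices: (61.02,258.70) → (59.91,269.62) → (69.95,274.06) → (77.27,265.88) → (71.75,256.39) → (61.02,258.70). Closed: final G1 returns to the first vertex.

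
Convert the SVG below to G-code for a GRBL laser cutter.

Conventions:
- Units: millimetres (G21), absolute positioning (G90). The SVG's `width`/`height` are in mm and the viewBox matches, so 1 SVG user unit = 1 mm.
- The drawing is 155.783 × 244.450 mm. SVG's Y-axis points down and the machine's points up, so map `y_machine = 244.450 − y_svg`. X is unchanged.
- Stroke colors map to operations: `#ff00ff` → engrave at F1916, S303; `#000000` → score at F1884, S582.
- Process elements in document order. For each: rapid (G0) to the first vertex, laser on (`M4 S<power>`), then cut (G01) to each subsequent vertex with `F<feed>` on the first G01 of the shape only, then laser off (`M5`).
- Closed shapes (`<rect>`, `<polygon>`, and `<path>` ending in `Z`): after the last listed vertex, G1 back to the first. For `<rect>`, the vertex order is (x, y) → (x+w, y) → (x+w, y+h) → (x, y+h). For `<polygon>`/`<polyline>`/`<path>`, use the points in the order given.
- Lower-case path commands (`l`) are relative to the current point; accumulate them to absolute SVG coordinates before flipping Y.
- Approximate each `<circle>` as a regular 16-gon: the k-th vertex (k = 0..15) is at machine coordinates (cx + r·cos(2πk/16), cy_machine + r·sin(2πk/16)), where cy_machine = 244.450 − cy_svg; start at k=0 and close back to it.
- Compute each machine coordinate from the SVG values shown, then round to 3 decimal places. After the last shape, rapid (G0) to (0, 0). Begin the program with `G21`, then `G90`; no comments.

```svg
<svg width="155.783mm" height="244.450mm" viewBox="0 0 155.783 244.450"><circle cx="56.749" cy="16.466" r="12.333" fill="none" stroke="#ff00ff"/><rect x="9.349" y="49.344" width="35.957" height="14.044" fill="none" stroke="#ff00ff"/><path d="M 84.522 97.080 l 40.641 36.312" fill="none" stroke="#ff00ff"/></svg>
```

viewBox `0 0 155.783 244.450` with mm width/height → 1 unit = 1 mm. Flip: y_m = 244.450 − y_svg.

**Shape 1** — `<circle>` circle, stroke `#ff00ff` → engrave (S303, F1916). Machine vertices: (69.082,227.984) → (68.143,232.704) → (65.470,236.705) → (61.469,239.378) → (56.749,240.317) → (52.029,239.378) → (48.028,236.705) → (45.355,232.704) → (44.416,227.984) → (45.355,223.264) → (48.028,219.263) → (52.029,216.590) → (56.749,215.651) → (61.469,216.590) → (65.470,219.263) → (68.143,223.264) → (69.082,227.984). Closed: final G1 returns to the first vertex.

**Shape 2** — `<rect>` rectangle, stroke `#ff00ff` → engrave (S303, F1916). Machine vertices: (9.349,195.106) → (45.306,195.106) → (45.306,181.062) → (9.349,181.062) → (9.349,195.106). Closed: final G1 returns to the first vertex.

**Shape 3** — `<path>` line segment, stroke `#ff00ff` → engrave (S303, F1916). Machine vertices: (84.522,147.370) → (125.163,111.058). Open path.

G21
G90
G0 X69.082 Y227.984
M4 S303
G01 X68.143 Y232.704 F1916
G01 X65.470 Y236.705
G01 X61.469 Y239.378
G01 X56.749 Y240.317
G01 X52.029 Y239.378
G01 X48.028 Y236.705
G01 X45.355 Y232.704
G01 X44.416 Y227.984
G01 X45.355 Y223.264
G01 X48.028 Y219.263
G01 X52.029 Y216.590
G01 X56.749 Y215.651
G01 X61.469 Y216.590
G01 X65.470 Y219.263
G01 X68.143 Y223.264
G01 X69.082 Y227.984
M5
G0 X9.349 Y195.106
M4 S303
G01 X45.306 Y195.106 F1916
G01 X45.306 Y181.062
G01 X9.349 Y181.062
G01 X9.349 Y195.106
M5
G0 X84.522 Y147.370
M4 S303
G01 X125.163 Y111.058 F1916
M5
G0 X0.000 Y0.000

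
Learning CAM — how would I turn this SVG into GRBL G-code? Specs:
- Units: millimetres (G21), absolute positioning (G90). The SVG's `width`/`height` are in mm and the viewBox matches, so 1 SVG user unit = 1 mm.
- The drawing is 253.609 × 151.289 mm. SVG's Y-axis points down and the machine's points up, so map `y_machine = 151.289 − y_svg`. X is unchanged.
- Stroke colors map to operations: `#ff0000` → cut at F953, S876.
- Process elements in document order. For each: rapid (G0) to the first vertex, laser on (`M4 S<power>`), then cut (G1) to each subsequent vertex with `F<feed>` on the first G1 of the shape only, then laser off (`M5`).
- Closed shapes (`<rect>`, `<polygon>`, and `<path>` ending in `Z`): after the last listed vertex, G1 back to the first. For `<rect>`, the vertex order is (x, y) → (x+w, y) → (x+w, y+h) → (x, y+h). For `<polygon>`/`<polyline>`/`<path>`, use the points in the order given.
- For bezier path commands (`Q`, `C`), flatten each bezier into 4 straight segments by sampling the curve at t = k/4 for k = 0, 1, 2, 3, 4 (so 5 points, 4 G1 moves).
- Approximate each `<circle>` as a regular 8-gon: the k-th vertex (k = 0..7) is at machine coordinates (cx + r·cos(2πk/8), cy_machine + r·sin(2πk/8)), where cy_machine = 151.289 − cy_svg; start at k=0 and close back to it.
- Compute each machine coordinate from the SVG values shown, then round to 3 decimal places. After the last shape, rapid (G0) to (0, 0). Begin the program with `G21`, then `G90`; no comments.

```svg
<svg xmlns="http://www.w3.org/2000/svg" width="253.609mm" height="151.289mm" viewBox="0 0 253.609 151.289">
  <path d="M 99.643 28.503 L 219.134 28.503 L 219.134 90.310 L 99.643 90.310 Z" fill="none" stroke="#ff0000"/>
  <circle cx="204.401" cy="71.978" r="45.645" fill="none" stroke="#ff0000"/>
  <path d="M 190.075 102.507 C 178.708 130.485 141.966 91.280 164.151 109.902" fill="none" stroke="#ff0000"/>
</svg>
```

G21
G90
G0 X99.643 Y122.786
M4 S876
G1 X219.134 Y122.786 F953
G1 X219.134 Y60.979
G1 X99.643 Y60.979
G1 X99.643 Y122.786
M5
G0 X250.046 Y79.311
M4 S876
G1 X236.677 Y111.587 F953
G1 X204.401 Y124.956
G1 X172.125 Y111.587
G1 X158.756 Y79.311
G1 X172.125 Y47.035
G1 X204.401 Y33.666
G1 X236.677 Y47.035
G1 X250.046 Y79.311
M5
G0 X190.075 Y48.782
M4 S876
G1 X178.109 Y38.442 F953
G1 X164.531 Y41.576
G1 X157.244 Y46.464
G1 X164.151 Y41.387
M5
G0 X0.000 Y0.000

1 u = 1 mm; y_m = 151.289 − y.

[1] `<path>` rectangle, #ff0000→cut S876 F953: (99.643,122.786) → (219.134,122.786) → (219.134,60.979) → (99.643,60.979) → (99.643,122.786) (closed)

[2] `<circle>` circle, #ff0000→cut S876 F953: (250.046,79.311) → (236.677,111.587) → (204.401,124.956) → (172.125,111.587) → (158.756,79.311) → (172.125,47.035) → (204.401,33.666) → (236.677,47.035) → (250.046,79.311) (closed)

[3] `<path>` cubic bezier, #ff0000→cut S876 F953: (190.075,48.782) → (178.109,38.442) → (164.531,41.576) → (157.244,46.464) → (164.151,41.387)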